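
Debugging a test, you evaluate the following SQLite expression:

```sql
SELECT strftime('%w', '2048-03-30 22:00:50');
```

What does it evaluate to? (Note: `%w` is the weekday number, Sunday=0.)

2048-03-30 is a Monday; with Sunday=0 that is 1.

1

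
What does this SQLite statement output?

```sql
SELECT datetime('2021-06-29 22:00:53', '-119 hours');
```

-119 hours from 2021-06-29 22:00:53 is 2021-06-24 23:00:53 (crosses midnight).

2021-06-24 23:00:53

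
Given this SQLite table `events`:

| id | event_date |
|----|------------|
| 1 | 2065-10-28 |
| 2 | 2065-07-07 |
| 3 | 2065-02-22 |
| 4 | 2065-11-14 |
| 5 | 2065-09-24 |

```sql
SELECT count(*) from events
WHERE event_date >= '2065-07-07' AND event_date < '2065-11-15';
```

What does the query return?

4

Rows in [2065-07-07, 2065-11-15): 2065-10-28, 2065-07-07, 2065-11-14, 2065-09-24 → 4 rows.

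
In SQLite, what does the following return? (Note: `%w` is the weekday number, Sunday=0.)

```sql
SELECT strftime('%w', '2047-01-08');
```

2

2047-01-08 is a Tuesday; with Sunday=0 that is 2.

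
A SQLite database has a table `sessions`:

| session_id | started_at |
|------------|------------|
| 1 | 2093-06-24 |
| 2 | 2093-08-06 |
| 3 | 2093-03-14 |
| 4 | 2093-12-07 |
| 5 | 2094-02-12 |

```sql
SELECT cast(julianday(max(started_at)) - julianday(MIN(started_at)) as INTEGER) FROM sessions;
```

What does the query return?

335

MIN = 2093-03-14, MAX = 2094-02-12.
17 days remain in March 2093 after the 14th (31 − 14).
Full months from April 2093 through January 2094 contribute their day counts.
Then 12 days into February 2094.
Total: 17 + 30 + 31 + 30 + 31 + 31 + 30 + 31 + 30 + 31 + 31 + 12 = 335.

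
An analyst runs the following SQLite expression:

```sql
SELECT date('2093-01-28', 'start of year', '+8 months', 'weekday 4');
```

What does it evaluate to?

2093-09-03

`start of year` rewinds 2093-01-28 to 2093-01-01.
Adding +8 months to 2093-01-01 gives 2093-09-01.
`weekday 4` advances to the next Thursday; 2093-09-01 is a Tuesday, so it moves forward to 2093-09-03.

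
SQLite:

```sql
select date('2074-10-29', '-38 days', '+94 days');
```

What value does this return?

2074-12-24

Going back 29 days from 2074-10-29 reaches 2074-09-30 (last day of September, 30 days).
Going back 9 days within September lands on 2074-09-21.
Applying '+94 days' to 2074-09-21: counting 94 days forward gives 2074-12-24.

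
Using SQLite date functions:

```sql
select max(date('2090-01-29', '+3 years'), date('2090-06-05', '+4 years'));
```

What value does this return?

2094-06-05

date('2090-01-29', '+3 years') → 2093-01-29.
date('2090-06-05', '+4 years') → 2094-06-05.
Later of the two is 2094-06-05.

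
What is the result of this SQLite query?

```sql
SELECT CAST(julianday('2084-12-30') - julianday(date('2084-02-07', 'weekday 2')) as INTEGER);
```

`weekday 2` advances to the next Tuesday; 2084-02-07 is a Monday, so it moves forward to 2084-02-08.
21 days remain in February 2084 after the 8th (29 − 8).
Full months from March 2084 through November 2084 contribute their day counts.
Then 30 days into December 2084.
Total: 21 + 31 + 30 + 31 + 30 + 31 + 31 + 30 + 31 + 30 + 30 = 326.

326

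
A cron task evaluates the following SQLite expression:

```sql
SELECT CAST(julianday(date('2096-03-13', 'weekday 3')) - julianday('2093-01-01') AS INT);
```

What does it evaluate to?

`weekday 3` advances to the next Wednesday; 2096-03-13 is a Tuesday, so it moves forward to 2096-03-14.
30 days remain in January 2093 after the 1st (31 − 1).
Full months from February 2093 through February 2096 contribute their day counts.
Then 14 days into March 2096.
Total: 30 + 28 + 31 + 30 + 31 + 30 + 31 + 31 + 30 + 31 + 30 + 31 + 31 + 28 + 31 + 30 + 31 + 30 + 31 + 31 + 30 + 31 + 30 + 31 + 31 + 28 + 31 + 30 + 31 + 30 + 31 + 31 + 30 + 31 + 30 + 31 + 31 + 29 + 14 = 1168.

1168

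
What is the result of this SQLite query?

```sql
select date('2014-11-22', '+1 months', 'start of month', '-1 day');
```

Adding +1 month to 2014-11-22 gives 2014-12-22.
`start of month` rewinds 2014-12-22 to 2014-12-01.
Going back 1 day from 2014-12-01 reaches 2014-11-30 (last day of November, 30 days).

2014-11-30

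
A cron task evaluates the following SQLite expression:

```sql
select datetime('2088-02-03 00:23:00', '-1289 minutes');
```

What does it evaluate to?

1289 minutes = 21h 29m; -1289 minutes from 2088-02-03 00:23:00 is 2088-02-02 02:54:00 (crosses midnight).

2088-02-02 02:54:00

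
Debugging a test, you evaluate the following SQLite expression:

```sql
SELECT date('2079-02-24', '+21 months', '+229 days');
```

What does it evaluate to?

2081-07-11

Adding +21 months to 2079-02-24 gives 2080-11-24.
Applying '+229 days' to 2080-11-24: counting 229 days forward gives 2081-07-11.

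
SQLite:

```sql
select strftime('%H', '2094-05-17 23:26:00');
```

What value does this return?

23

`%H` extracts the 2-digit hour (00-23): 23.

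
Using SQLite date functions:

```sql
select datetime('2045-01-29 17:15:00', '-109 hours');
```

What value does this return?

2045-01-25 04:15:00

-109 hours from 2045-01-29 17:15:00 is 2045-01-25 04:15:00 (crosses midnight).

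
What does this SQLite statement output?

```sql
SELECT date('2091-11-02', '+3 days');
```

Advancing 3 more days within November lands on 2091-11-05.

2091-11-05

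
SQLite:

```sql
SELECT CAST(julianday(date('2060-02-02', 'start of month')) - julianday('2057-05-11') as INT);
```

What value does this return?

`start of month` rewinds 2060-02-02 to 2060-02-01.
20 days remain in May 2057 after the 11th (31 − 11).
Full months from June 2057 through January 2060 contribute their day counts.
Then 1 day into February 2060.
Total: 20 + 30 + 31 + 31 + 30 + 31 + 30 + 31 + 31 + 28 + 31 + 30 + 31 + 30 + 31 + 31 + 30 + 31 + 30 + 31 + 31 + 28 + 31 + 30 + 31 + 30 + 31 + 31 + 30 + 31 + 30 + 31 + 31 + 1 = 996.

996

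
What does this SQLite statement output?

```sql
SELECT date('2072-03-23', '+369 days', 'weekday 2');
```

Applying '+369 days' to 2072-03-23: counting 369 days forward gives 2073-03-27.
`weekday 2` advances to the next Tuesday; 2073-03-27 is a Monday, so it moves forward to 2073-03-28.

2073-03-28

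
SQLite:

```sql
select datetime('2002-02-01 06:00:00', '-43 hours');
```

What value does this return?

-43 hours from 2002-02-01 06:00:00 is 2002-01-30 11:00:00 (crosses midnight).

2002-01-30 11:00:00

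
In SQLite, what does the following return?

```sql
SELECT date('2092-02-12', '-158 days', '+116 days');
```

2092-01-01

Applying '-158 days' to 2092-02-12: counting 158 days back gives 2091-09-07.
Applying '+116 days' to 2091-09-07: counting 116 days forward gives 2092-01-01.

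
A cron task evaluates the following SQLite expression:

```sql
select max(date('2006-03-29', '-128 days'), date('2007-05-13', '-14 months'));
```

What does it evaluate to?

date('2006-03-29', '-128 days') → 2005-11-21.
date('2007-05-13', '-14 months') → 2006-03-13.
Later of the two is 2006-03-13.

2006-03-13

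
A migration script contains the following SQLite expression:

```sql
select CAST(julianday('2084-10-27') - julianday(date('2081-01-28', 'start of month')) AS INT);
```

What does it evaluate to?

`start of month` rewinds 2081-01-28 to 2081-01-01.
30 days remain in January 2081 after the 1st (31 − 1).
Full months from February 2081 through September 2084 contribute their day counts.
Then 27 days into October 2084.
Total: 30 + 28 + 31 + 30 + 31 + 30 + 31 + 31 + 30 + 31 + 30 + 31 + 31 + 28 + 31 + 30 + 31 + 30 + 31 + 31 + 30 + 31 + 30 + 31 + 31 + 28 + 31 + 30 + 31 + 30 + 31 + 31 + 30 + 31 + 30 + 31 + 31 + 29 + 31 + 30 + 31 + 30 + 31 + 31 + 30 + 27 = 1395.

1395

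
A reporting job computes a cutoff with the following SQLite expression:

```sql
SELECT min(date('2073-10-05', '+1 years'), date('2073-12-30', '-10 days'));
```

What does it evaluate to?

date('2073-10-05', '+1 years') → 2074-10-05.
date('2073-12-30', '-10 days') → 2073-12-20.
Earlier of the two is 2073-12-20.

2073-12-20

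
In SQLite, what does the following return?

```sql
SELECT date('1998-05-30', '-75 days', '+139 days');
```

1998-08-02

Applying '-75 days' to 1998-05-30: counting 75 days back gives 1998-03-16.
Applying '+139 days' to 1998-03-16: counting 139 days forward gives 1998-08-02.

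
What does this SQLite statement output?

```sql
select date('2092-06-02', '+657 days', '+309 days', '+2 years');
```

Applying '+657 days' to 2092-06-02: counting 657 days forward gives 2094-03-21.
Applying '+309 days' to 2094-03-21: counting 309 days forward gives 2095-01-24.
Adding +2 years to 2095-01-24 gives 2097-01-24.

2097-01-24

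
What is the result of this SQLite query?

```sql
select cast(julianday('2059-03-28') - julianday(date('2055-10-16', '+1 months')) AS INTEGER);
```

1228

Adding +1 month to 2055-10-16 gives 2055-11-16.
14 days remain in November 2055 after the 16th (30 − 16).
Full months from December 2055 through February 2059 contribute their day counts.
Then 28 days into March 2059.
Total: 14 + 31 + 31 + 29 + 31 + 30 + 31 + 30 + 31 + 31 + 30 + 31 + 30 + 31 + 31 + 28 + 31 + 30 + 31 + 30 + 31 + 31 + 30 + 31 + 30 + 31 + 31 + 28 + 31 + 30 + 31 + 30 + 31 + 31 + 30 + 31 + 30 + 31 + 31 + 28 + 28 = 1228.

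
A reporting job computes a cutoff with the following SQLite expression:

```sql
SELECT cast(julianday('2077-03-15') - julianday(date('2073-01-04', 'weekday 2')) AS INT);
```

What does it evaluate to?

1525

`weekday 2` advances to the next Tuesday; 2073-01-04 is a Wednesday, so it moves forward to 2073-01-10.
21 days remain in January 2073 after the 10th (31 − 10).
Full months from February 2073 through February 2077 contribute their day counts.
Then 15 days into March 2077.
Total: 21 + 28 + 31 + 30 + 31 + 30 + 31 + 31 + 30 + 31 + 30 + 31 + 31 + 28 + 31 + 30 + 31 + 30 + 31 + 31 + 30 + 31 + 30 + 31 + 31 + 28 + 31 + 30 + 31 + 30 + 31 + 31 + 30 + 31 + 30 + 31 + 31 + 29 + 31 + 30 + 31 + 30 + 31 + 31 + 30 + 31 + 30 + 31 + 31 + 28 + 15 = 1525.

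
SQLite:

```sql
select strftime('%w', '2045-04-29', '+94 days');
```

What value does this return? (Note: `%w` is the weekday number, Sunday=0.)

2

First apply '+94 days': 2045-04-29 → 2045-08-01.
2045-08-01 is a Tuesday; with Sunday=0 that is 2.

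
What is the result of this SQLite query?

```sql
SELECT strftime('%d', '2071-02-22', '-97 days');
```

17

First apply '-97 days': 2071-02-22 → 2070-11-17.
`%d` extracts the 2-digit day of month: 17.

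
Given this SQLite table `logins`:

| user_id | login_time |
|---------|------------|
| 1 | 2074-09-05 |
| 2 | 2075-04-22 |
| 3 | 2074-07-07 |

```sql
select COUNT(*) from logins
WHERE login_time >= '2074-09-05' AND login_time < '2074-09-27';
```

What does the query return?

Rows in [2074-09-05, 2074-09-27): 2074-09-05 → 1 row.

1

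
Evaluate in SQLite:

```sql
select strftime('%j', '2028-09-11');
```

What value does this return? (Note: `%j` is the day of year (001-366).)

Day-of-year for 2028-09-11: days since 2028-01-01 inclusive = 255, zero-padded to 255.

255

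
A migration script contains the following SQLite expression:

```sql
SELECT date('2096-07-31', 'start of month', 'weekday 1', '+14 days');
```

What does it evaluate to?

2096-07-16

`start of month` rewinds 2096-07-31 to 2096-07-01.
`weekday 1` advances to the next Monday; 2096-07-01 is a Sunday, so it moves forward to 2096-07-02.
Advancing 14 more days within July lands on 2096-07-16.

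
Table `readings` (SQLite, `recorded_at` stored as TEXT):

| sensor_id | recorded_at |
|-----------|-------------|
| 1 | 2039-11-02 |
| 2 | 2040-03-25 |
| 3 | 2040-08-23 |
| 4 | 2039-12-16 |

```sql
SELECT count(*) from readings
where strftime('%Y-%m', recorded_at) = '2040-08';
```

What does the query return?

1

Rows with year-month 2040-08: 2040-08-23 → 1.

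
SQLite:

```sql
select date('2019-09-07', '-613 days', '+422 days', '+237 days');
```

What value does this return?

2019-10-23

Applying '-613 days' to 2019-09-07: counting 613 days back gives 2018-01-02.
Applying '+422 days' to 2018-01-02: counting 422 days forward gives 2019-02-28.
Applying '+237 days' to 2019-02-28: counting 237 days forward gives 2019-10-23.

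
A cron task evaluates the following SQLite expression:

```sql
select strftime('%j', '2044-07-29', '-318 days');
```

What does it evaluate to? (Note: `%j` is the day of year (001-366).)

258

First apply '-318 days': 2044-07-29 → 2043-09-15.
Day-of-year for 2043-09-15: days since 2043-01-01 inclusive = 258, zero-padded to 258.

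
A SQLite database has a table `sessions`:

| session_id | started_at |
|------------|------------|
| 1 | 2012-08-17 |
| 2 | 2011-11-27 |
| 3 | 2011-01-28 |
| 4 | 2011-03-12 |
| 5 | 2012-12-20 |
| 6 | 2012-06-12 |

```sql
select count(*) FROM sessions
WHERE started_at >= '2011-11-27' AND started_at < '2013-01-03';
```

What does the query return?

4

Rows in [2011-11-27, 2013-01-03): 2012-08-17, 2011-11-27, 2012-12-20, 2012-06-12 → 4 rows.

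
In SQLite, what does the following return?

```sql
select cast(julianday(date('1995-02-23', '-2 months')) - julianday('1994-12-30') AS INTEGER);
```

-7

Adding -2 months to 1995-02-23 gives 1994-12-23.
Both dates are in December 1994: 30 − 23 = 7.
The subtraction is earlier − later, so the result is −7 → -7.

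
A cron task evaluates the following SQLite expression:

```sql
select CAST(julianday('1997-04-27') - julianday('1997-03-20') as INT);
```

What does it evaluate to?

38

11 days remain in March 1997 after the 20th (31 − 20).
Then 27 days into April 1997.
Total: 11 + 27 = 38.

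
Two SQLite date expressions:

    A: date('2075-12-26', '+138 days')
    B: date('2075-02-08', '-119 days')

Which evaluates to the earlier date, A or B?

B

A = 2076-05-12.
B = 2074-10-12.
B is earlier.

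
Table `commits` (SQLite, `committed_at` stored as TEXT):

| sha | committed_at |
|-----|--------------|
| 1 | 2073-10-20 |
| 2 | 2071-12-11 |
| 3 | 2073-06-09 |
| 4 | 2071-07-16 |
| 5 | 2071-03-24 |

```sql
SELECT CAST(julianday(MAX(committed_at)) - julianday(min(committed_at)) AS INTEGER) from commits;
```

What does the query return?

MIN = 2071-03-24, MAX = 2073-10-20.
7 days remain in March 2071 after the 24th (31 − 24).
Full months from April 2071 through September 2073 contribute their day counts.
Then 20 days into October 2073.
Total: 7 + 30 + 31 + 30 + 31 + 31 + 30 + 31 + 30 + 31 + 31 + 29 + 31 + 30 + 31 + 30 + 31 + 31 + 30 + 31 + 30 + 31 + 31 + 28 + 31 + 30 + 31 + 30 + 31 + 31 + 30 + 20 = 941.

941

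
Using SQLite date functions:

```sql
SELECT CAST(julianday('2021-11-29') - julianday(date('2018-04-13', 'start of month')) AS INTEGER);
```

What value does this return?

1338

`start of month` rewinds 2018-04-13 to 2018-04-01.
29 days remain in April 2018 after the 1st (30 − 1).
Full months from May 2018 through October 2021 contribute their day counts.
Then 29 days into November 2021.
Total: 29 + 31 + 30 + 31 + 31 + 30 + 31 + 30 + 31 + 31 + 28 + 31 + 30 + 31 + 30 + 31 + 31 + 30 + 31 + 30 + 31 + 31 + 29 + 31 + 30 + 31 + 30 + 31 + 31 + 30 + 31 + 30 + 31 + 31 + 28 + 31 + 30 + 31 + 30 + 31 + 31 + 30 + 31 + 29 = 1338.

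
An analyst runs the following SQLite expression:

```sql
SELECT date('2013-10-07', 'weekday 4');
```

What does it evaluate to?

2013-10-10

`weekday 4` advances to the next Thursday; 2013-10-07 is a Monday, so it moves forward to 2013-10-10.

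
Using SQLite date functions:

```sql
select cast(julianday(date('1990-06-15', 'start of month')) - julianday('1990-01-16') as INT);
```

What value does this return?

`start of month` rewinds 1990-06-15 to 1990-06-01.
15 days remain in January 1990 after the 16th (31 − 16).
February 1990: 28 days.
March 1990: 31 days.
April 1990: 30 days.
May 1990: 31 days.
Then 1 day into June 1990.
Total: 15 + 28 + 31 + 30 + 31 + 1 = 136.

136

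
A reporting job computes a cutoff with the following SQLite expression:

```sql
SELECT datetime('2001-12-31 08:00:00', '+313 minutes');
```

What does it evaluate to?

2001-12-31 13:13:00

313 minutes = 5h 13m; +313 minutes from 2001-12-31 08:00:00 is 2001-12-31 13:13:00.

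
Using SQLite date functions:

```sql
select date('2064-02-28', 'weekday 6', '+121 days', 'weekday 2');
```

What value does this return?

`weekday 6` advances to the next Saturday; 2064-02-28 is a Thursday, so it moves forward to 2064-03-01.
Applying '+121 days' to 2064-03-01: counting 121 days forward gives 2064-06-30.
`weekday 2` advances to the next Tuesday; 2064-06-30 is a Monday, so it moves forward to 2064-07-01.

2064-07-01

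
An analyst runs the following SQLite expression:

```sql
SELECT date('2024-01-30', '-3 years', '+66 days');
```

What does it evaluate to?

Adding -3 years to 2024-01-30 gives 2021-01-30.
Applying '+66 days' to 2021-01-30: counting 66 days forward gives 2021-04-06.

2021-04-06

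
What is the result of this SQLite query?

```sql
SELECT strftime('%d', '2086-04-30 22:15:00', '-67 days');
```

First apply '-67 days': 2086-04-30 22:15:00 → 2086-02-22 22:15:00.
`%d` extracts the 2-digit day of month: 22.

22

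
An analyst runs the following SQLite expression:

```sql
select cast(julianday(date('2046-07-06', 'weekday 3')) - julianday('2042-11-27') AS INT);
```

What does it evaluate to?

`weekday 3` advances to the next Wednesday; 2046-07-06 is a Friday, so it moves forward to 2046-07-11.
3 days remain in November 2042 after the 27th (30 − 27).
Full months from December 2042 through June 2046 contribute their day counts.
Then 11 days into July 2046.
Total: 3 + 31 + 31 + 28 + 31 + 30 + 31 + 30 + 31 + 31 + 30 + 31 + 30 + 31 + 31 + 29 + 31 + 30 + 31 + 30 + 31 + 31 + 30 + 31 + 30 + 31 + 31 + 28 + 31 + 30 + 31 + 30 + 31 + 31 + 30 + 31 + 30 + 31 + 31 + 28 + 31 + 30 + 31 + 30 + 11 = 1322.

1322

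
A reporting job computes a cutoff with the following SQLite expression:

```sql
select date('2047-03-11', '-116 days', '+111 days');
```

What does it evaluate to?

2047-03-06

Applying '-116 days' to 2047-03-11: counting 116 days back gives 2046-11-15.
Applying '+111 days' to 2046-11-15: counting 111 days forward gives 2047-03-06.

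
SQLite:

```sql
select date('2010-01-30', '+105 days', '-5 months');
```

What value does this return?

2009-12-15

Applying '+105 days' to 2010-01-30: counting 105 days forward gives 2010-05-15.
Adding -5 months to 2010-05-15 gives 2009-12-15.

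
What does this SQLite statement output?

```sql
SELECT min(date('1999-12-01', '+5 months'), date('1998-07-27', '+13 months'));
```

1999-08-27

date('1999-12-01', '+5 months') → 2000-05-01.
date('1998-07-27', '+13 months') → 1999-08-27.
Earlier of the two is 1999-08-27.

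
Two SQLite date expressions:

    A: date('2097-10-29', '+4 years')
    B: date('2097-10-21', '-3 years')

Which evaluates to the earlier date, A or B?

B

A = 2101-10-29.
B = 2094-10-21.
B is earlier.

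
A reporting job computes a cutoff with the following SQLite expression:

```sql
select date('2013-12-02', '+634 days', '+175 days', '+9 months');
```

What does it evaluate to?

2016-11-19

Applying '+634 days' to 2013-12-02: counting 634 days forward gives 2015-08-28.
Applying '+175 days' to 2015-08-28: counting 175 days forward gives 2016-02-19.
Adding +9 months to 2016-02-19 gives 2016-11-19.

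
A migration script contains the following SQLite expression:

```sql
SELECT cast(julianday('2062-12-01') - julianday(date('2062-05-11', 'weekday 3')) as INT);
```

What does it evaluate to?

198

`weekday 3` advances to the next Wednesday; 2062-05-11 is a Thursday, so it moves forward to 2062-05-17.
14 days remain in May 2062 after the 17th (31 − 17).
Full months from June 2062 through November 2062 contribute their day counts.
Then 1 day into December 2062.
Total: 14 + 30 + 31 + 31 + 30 + 31 + 30 + 1 = 198.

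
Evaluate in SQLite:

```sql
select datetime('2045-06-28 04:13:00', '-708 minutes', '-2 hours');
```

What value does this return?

2045-06-27 14:25:00

708 minutes = 11h 48m; -708 minutes from 2045-06-28 04:13:00 is 2045-06-27 16:25:00 (crosses midnight).
-2 hours from 2045-06-27 16:25:00 is 2045-06-27 14:25:00.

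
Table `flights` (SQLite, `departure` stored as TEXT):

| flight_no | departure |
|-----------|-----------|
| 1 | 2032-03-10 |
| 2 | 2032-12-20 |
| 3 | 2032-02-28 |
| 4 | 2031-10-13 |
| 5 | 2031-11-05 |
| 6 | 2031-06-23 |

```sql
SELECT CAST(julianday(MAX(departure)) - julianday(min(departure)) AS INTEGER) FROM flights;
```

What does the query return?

MIN = 2031-06-23, MAX = 2032-12-20.
7 days remain in June 2031 after the 23rd (30 − 23).
Full months from July 2031 through November 2032 contribute their day counts.
Then 20 days into December 2032.
Total: 7 + 31 + 31 + 30 + 31 + 30 + 31 + 31 + 29 + 31 + 30 + 31 + 30 + 31 + 31 + 30 + 31 + 30 + 20 = 546.

546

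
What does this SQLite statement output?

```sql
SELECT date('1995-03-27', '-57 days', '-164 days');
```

1994-08-18

Applying '-57 days' to 1995-03-27: counting 57 days back gives 1995-01-29.
Applying '-164 days' to 1995-01-29: counting 164 days back gives 1994-08-18.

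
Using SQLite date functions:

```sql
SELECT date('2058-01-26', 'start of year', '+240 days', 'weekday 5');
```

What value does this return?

`start of year` rewinds 2058-01-26 to 2058-01-01.
Applying '+240 days' to 2058-01-01: counting 240 days forward gives 2058-08-29.
`weekday 5` advances to the next Friday; 2058-08-29 is a Thursday, so it moves forward to 2058-08-30.

2058-08-30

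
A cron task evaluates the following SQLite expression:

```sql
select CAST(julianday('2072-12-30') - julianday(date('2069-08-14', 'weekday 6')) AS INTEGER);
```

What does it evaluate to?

`weekday 6` advances to the next Saturday; 2069-08-14 is a Wednesday, so it moves forward to 2069-08-17.
14 days remain in August 2069 after the 17th (31 − 17).
Full months from September 2069 through November 2072 contribute their day counts.
Then 30 days into December 2072.
Total: 14 + 30 + 31 + 30 + 31 + 31 + 28 + 31 + 30 + 31 + 30 + 31 + 31 + 30 + 31 + 30 + 31 + 31 + 28 + 31 + 30 + 31 + 30 + 31 + 31 + 30 + 31 + 30 + 31 + 31 + 29 + 31 + 30 + 31 + 30 + 31 + 31 + 30 + 31 + 30 + 30 = 1231.

1231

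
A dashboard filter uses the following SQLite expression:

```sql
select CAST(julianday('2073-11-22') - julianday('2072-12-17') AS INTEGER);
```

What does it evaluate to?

340

14 days remain in December 2072 after the 17th (31 − 17).
Full months from January 2073 through October 2073 contribute their day counts.
Then 22 days into November 2073.
Total: 14 + 31 + 28 + 31 + 30 + 31 + 30 + 31 + 31 + 30 + 31 + 22 = 340.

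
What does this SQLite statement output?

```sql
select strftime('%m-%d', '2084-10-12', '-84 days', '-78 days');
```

First apply '-84 days', '-78 days': 2084-10-12 → 2084-05-03.
`%m-%d` extracts the month-day: 05-03.

05-03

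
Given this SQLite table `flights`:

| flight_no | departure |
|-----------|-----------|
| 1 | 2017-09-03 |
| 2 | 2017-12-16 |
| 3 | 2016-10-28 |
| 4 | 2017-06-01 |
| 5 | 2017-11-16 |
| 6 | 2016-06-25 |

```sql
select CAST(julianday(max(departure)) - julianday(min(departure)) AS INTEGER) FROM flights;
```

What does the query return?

539

MIN = 2016-06-25, MAX = 2017-12-16.
5 days remain in June 2016 after the 25th (30 − 25).
Full months from July 2016 through November 2017 contribute their day counts.
Then 16 days into December 2017.
Total: 5 + 31 + 31 + 30 + 31 + 30 + 31 + 31 + 28 + 31 + 30 + 31 + 30 + 31 + 31 + 30 + 31 + 30 + 16 = 539.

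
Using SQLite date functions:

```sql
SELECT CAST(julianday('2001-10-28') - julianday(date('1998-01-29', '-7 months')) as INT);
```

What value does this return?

1582

Adding -7 months to 1998-01-29 gives 1997-06-29.
1 day remains in June 1997 after the 29th (30 − 29).
Full months from July 1997 through September 2001 contribute their day counts.
Then 28 days into October 2001.
Total: 1 + 31 + 31 + 30 + 31 + 30 + 31 + 31 + 28 + 31 + 30 + 31 + 30 + 31 + 31 + 30 + 31 + 30 + 31 + 31 + 28 + 31 + 30 + 31 + 30 + 31 + 31 + 30 + 31 + 30 + 31 + 31 + 29 + 31 + 30 + 31 + 30 + 31 + 31 + 30 + 31 + 30 + 31 + 31 + 28 + 31 + 30 + 31 + 30 + 31 + 31 + 30 + 28 = 1582.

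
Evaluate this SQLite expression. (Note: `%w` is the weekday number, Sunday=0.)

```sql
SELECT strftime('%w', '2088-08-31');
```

2088-08-31 is a Tuesday; with Sunday=0 that is 2.

2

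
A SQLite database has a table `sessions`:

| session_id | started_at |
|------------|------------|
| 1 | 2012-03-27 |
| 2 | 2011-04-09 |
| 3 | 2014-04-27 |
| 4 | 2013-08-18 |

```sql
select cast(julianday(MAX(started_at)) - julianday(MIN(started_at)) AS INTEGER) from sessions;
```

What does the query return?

MIN = 2011-04-09, MAX = 2014-04-27.
21 days remain in April 2011 after the 9th (30 − 9).
Full months from May 2011 through March 2014 contribute their day counts.
Then 27 days into April 2014.
Total: 21 + 31 + 30 + 31 + 31 + 30 + 31 + 30 + 31 + 31 + 29 + 31 + 30 + 31 + 30 + 31 + 31 + 30 + 31 + 30 + 31 + 31 + 28 + 31 + 30 + 31 + 30 + 31 + 31 + 30 + 31 + 30 + 31 + 31 + 28 + 31 + 27 = 1114.

1114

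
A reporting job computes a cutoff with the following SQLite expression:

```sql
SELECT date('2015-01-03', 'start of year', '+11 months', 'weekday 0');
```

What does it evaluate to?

`start of year` rewinds 2015-01-03 to 2015-01-01.
Adding +11 months to 2015-01-01 gives 2015-12-01.
`weekday 0` advances to the next Sunday; 2015-12-01 is a Tuesday, so it moves forward to 2015-12-06.

2015-12-06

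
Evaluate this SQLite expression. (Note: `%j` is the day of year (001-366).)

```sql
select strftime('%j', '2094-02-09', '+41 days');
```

081

First apply '+41 days': 2094-02-09 → 2094-03-22.
Day-of-year for 2094-03-22: days since 2094-01-01 inclusive = 81, zero-padded to 081.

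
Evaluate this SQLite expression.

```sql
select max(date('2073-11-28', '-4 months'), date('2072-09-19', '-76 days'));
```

2073-07-28

date('2073-11-28', '-4 months') → 2073-07-28.
date('2072-09-19', '-76 days') → 2072-07-05.
Later of the two is 2073-07-28.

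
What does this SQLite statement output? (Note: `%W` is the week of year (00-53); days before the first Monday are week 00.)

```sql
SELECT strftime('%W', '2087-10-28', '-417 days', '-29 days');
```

31

First apply '-417 days', '-29 days': 2087-10-28 → 2086-08-08.
2086-08-08 is a Thursday. SQLite's %W counts Mondays since the year started; the result is 31.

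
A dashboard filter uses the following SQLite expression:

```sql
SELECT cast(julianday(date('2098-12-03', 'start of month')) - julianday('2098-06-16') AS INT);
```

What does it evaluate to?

168

`start of month` rewinds 2098-12-03 to 2098-12-01.
14 days remain in June 2098 after the 16th (30 − 16).
July 2098: 31 days.
August 2098: 31 days.
September 2098: 30 days.
October 2098: 31 days.
November 2098: 30 days.
Then 1 day into December 2098.
Total: 14 + 31 + 31 + 30 + 31 + 30 + 1 = 168.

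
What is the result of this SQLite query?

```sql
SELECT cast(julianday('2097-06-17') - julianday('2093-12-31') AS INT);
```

0 days remain in December 2093 after the 31st (31 − 31).
Full months from January 2094 through May 2097 contribute their day counts.
Then 17 days into June 2097.
Total: 0 + 31 + 28 + 31 + 30 + 31 + 30 + 31 + 31 + 30 + 31 + 30 + 31 + 31 + 28 + 31 + 30 + 31 + 30 + 31 + 31 + 30 + 31 + 30 + 31 + 31 + 29 + 31 + 30 + 31 + 30 + 31 + 31 + 30 + 31 + 30 + 31 + 31 + 28 + 31 + 30 + 31 + 17 = 1264.

1264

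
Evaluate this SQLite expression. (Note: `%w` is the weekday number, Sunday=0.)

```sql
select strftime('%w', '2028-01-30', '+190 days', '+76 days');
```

0

First apply '+190 days', '+76 days': 2028-01-30 → 2028-10-22.
2028-10-22 is a Sunday; with Sunday=0 that is 0.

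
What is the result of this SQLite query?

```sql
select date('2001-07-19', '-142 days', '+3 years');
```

Applying '-142 days' to 2001-07-19: counting 142 days back gives 2001-02-27.
Adding +3 years to 2001-02-27 gives 2004-02-27.

2004-02-27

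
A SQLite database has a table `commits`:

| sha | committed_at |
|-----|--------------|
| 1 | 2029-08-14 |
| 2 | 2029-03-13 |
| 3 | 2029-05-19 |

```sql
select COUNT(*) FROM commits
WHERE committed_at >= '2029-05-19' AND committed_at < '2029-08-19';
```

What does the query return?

Rows in [2029-05-19, 2029-08-19): 2029-08-14, 2029-05-19 → 2 rows.

2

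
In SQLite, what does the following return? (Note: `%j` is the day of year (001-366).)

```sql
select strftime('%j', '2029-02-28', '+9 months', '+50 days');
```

017

First apply '+9 months', '+50 days': 2029-02-28 → 2030-01-17.
Day-of-year for 2030-01-17: days since 2030-01-01 inclusive = 17, zero-padded to 017.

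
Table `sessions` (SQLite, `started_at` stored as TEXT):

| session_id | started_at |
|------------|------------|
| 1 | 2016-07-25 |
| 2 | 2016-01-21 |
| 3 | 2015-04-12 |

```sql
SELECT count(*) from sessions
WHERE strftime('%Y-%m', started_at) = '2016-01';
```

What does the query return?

Rows with year-month 2016-01: 2016-01-21 → 1.

1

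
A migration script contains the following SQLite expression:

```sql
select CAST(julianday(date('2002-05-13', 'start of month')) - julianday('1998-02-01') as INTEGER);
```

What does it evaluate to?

`start of month` rewinds 2002-05-13 to 2002-05-01.
27 days remain in February 1998 after the 1st (28 − 1).
Full months from March 1998 through April 2002 contribute their day counts.
Then 1 day into May 2002.
Total: 27 + 31 + 30 + 31 + 30 + 31 + 31 + 30 + 31 + 30 + 31 + 31 + 28 + 31 + 30 + 31 + 30 + 31 + 31 + 30 + 31 + 30 + 31 + 31 + 29 + 31 + 30 + 31 + 30 + 31 + 31 + 30 + 31 + 30 + 31 + 31 + 28 + 31 + 30 + 31 + 30 + 31 + 31 + 30 + 31 + 30 + 31 + 31 + 28 + 31 + 30 + 1 = 1550.

1550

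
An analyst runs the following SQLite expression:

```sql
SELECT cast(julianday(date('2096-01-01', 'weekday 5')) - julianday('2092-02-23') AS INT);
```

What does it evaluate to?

`weekday 5` advances to the next Friday; 2096-01-01 is a Sunday, so it moves forward to 2096-01-06.
6 days remain in February 2092 after the 23rd (29 − 23).
Full months from March 2092 through December 2095 contribute their day counts.
Then 6 days into January 2096.
Total: 6 + 31 + 30 + 31 + 30 + 31 + 31 + 30 + 31 + 30 + 31 + 31 + 28 + 31 + 30 + 31 + 30 + 31 + 31 + 30 + 31 + 30 + 31 + 31 + 28 + 31 + 30 + 31 + 30 + 31 + 31 + 30 + 31 + 30 + 31 + 31 + 28 + 31 + 30 + 31 + 30 + 31 + 31 + 30 + 31 + 30 + 31 + 6 = 1413.

1413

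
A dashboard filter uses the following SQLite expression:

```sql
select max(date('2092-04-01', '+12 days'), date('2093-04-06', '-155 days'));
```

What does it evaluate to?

date('2092-04-01', '+12 days') → 2092-04-13.
date('2093-04-06', '-155 days') → 2092-11-02.
Later of the two is 2092-11-02.

2092-11-02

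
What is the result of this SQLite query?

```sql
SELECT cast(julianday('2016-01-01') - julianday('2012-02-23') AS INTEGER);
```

1408

6 days remain in February 2012 after the 23rd (29 − 23).
Full months from March 2012 through December 2015 contribute their day counts.
Then 1 day into January 2016.
Total: 6 + 31 + 30 + 31 + 30 + 31 + 31 + 30 + 31 + 30 + 31 + 31 + 28 + 31 + 30 + 31 + 30 + 31 + 31 + 30 + 31 + 30 + 31 + 31 + 28 + 31 + 30 + 31 + 30 + 31 + 31 + 30 + 31 + 30 + 31 + 31 + 28 + 31 + 30 + 31 + 30 + 31 + 31 + 30 + 31 + 30 + 31 + 1 = 1408.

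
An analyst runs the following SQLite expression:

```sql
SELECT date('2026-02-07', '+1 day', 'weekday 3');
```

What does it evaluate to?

Advancing 1 more day within February lands on 2026-02-08.
`weekday 3` advances to the next Wednesday; 2026-02-08 is a Sunday, so it moves forward to 2026-02-11.

2026-02-11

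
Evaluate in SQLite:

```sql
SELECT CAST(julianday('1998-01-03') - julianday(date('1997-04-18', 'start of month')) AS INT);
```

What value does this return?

277

`start of month` rewinds 1997-04-18 to 1997-04-01.
29 days remain in April 1997 after the 1st (30 − 1).
Full months from May 1997 through December 1997 contribute their day counts.
Then 3 days into January 1998.
Total: 29 + 31 + 30 + 31 + 31 + 30 + 31 + 30 + 31 + 3 = 277.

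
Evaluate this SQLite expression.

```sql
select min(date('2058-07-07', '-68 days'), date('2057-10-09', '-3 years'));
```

date('2058-07-07', '-68 days') → 2058-04-30.
date('2057-10-09', '-3 years') → 2054-10-09.
Earlier of the two is 2054-10-09.

2054-10-09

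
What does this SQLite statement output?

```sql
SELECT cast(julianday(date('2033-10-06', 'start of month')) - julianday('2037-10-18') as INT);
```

-1478

`start of month` rewinds 2033-10-06 to 2033-10-01.
30 days remain in October 2033 after the 1st (31 − 1).
Full months from November 2033 through September 2037 contribute their day counts.
Then 18 days into October 2037.
Total: 30 + 30 + 31 + 31 + 28 + 31 + 30 + 31 + 30 + 31 + 31 + 30 + 31 + 30 + 31 + 31 + 28 + 31 + 30 + 31 + 30 + 31 + 31 + 30 + 31 + 30 + 31 + 31 + 29 + 31 + 30 + 31 + 30 + 31 + 31 + 30 + 31 + 30 + 31 + 31 + 28 + 31 + 30 + 31 + 30 + 31 + 31 + 30 + 18 = 1478.
The subtraction is earlier − later, so the result is −1478 → -1478.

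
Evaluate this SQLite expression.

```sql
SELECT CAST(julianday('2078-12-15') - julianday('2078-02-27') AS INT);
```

291

1 day remains in February 2078 after the 27th (28 − 27).
Full months from March 2078 through November 2078 contribute their day counts.
Then 15 days into December 2078.
Total: 1 + 31 + 30 + 31 + 30 + 31 + 31 + 30 + 31 + 30 + 15 = 291.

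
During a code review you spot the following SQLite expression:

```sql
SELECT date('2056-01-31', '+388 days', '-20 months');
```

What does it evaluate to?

Applying '+388 days' to 2056-01-31: counting 388 days forward gives 2057-02-22.
Adding -20 months to 2057-02-22 gives 2055-06-22.

2055-06-22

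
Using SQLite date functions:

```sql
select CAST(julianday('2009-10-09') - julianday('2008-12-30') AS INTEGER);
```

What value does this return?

283

1 day remains in December 2008 after the 30th (31 − 30).
Full months from January 2009 through September 2009 contribute their day counts.
Then 9 days into October 2009.
Total: 1 + 31 + 28 + 31 + 30 + 31 + 30 + 31 + 31 + 30 + 9 = 283.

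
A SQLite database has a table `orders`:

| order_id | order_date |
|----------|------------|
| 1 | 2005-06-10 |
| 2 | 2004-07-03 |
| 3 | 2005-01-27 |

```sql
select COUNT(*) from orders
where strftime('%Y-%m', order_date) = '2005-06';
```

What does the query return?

Rows with year-month 2005-06: 2005-06-10 → 1.

1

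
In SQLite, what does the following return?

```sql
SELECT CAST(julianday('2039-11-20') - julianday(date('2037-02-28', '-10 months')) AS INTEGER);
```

Adding -10 months to 2037-02-28 gives 2036-04-28.
2 days remain in April 2036 after the 28th (30 − 28).
Full months from May 2036 through October 2039 contribute their day counts.
Then 20 days into November 2039.
Total: 2 + 31 + 30 + 31 + 31 + 30 + 31 + 30 + 31 + 31 + 28 + 31 + 30 + 31 + 30 + 31 + 31 + 30 + 31 + 30 + 31 + 31 + 28 + 31 + 30 + 31 + 30 + 31 + 31 + 30 + 31 + 30 + 31 + 31 + 28 + 31 + 30 + 31 + 30 + 31 + 31 + 30 + 31 + 20 = 1301.

1301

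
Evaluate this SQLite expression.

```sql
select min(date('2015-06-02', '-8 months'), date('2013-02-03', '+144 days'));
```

2013-06-27

date('2015-06-02', '-8 months') → 2014-10-02.
date('2013-02-03', '+144 days') → 2013-06-27.
Earlier of the two is 2013-06-27.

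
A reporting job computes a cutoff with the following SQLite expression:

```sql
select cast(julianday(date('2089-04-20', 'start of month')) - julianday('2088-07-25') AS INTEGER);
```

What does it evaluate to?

`start of month` rewinds 2089-04-20 to 2089-04-01.
6 days remain in July 2088 after the 25th (31 − 25).
Full months from August 2088 through March 2089 contribute their day counts.
Then 1 day into April 2089.
Total: 6 + 31 + 30 + 31 + 30 + 31 + 31 + 28 + 31 + 1 = 250.

250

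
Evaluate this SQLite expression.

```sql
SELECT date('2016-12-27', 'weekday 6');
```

2016-12-31

`weekday 6` advances to the next Saturday; 2016-12-27 is a Tuesday, so it moves forward to 2016-12-31.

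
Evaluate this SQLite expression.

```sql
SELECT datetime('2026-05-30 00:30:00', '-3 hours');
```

2026-05-29 21:30:00

-3 hours from 2026-05-30 00:30:00 is 2026-05-29 21:30:00 (crosses midnight).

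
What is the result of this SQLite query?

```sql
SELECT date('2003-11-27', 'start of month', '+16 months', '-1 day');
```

2005-02-28

`start of month` rewinds 2003-11-27 to 2003-11-01.
Adding +16 months to 2003-11-01 gives 2005-03-01.
Going back 1 day from 2005-03-01 reaches 2005-02-28 (last day of February, 28 days).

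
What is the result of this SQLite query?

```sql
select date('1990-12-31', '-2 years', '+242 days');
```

1989-08-30

Adding -2 years to 1990-12-31 gives 1988-12-31.
Applying '+242 days' to 1988-12-31: counting 242 days forward gives 1989-08-30.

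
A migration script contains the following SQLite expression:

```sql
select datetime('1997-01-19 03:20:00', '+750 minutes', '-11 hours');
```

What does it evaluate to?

750 minutes = 12h 30m; +750 minutes from 1997-01-19 03:20:00 is 1997-01-19 15:50:00.
-11 hours from 1997-01-19 15:50:00 is 1997-01-19 04:50:00.

1997-01-19 04:50:00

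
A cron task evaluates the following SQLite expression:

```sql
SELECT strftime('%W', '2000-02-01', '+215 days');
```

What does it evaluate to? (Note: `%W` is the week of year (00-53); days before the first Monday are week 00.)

First apply '+215 days': 2000-02-01 → 2000-09-03.
2000-09-03 is a Sunday. SQLite's %W counts Mondays since the year started; the result is 35.

35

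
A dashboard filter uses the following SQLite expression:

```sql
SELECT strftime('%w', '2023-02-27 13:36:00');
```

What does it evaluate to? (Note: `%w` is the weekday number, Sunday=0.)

1

2023-02-27 is a Monday; with Sunday=0 that is 1.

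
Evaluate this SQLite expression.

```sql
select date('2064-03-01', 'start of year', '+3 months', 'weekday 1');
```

`start of year` rewinds 2064-03-01 to 2064-01-01.
Adding +3 months to 2064-01-01 gives 2064-04-01.
`weekday 1` advances to the next Monday; 2064-04-01 is a Tuesday, so it moves forward to 2064-04-07.

2064-04-07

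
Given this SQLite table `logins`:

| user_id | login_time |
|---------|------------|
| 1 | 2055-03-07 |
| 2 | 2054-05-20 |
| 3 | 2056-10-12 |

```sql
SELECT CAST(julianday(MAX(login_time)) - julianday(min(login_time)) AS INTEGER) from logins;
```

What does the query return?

MIN = 2054-05-20, MAX = 2056-10-12.
11 days remain in May 2054 after the 20th (31 − 20).
Full months from June 2054 through September 2056 contribute their day counts.
Then 12 days into October 2056.
Total: 11 + 30 + 31 + 31 + 30 + 31 + 30 + 31 + 31 + 28 + 31 + 30 + 31 + 30 + 31 + 31 + 30 + 31 + 30 + 31 + 31 + 29 + 31 + 30 + 31 + 30 + 31 + 31 + 30 + 12 = 876.

876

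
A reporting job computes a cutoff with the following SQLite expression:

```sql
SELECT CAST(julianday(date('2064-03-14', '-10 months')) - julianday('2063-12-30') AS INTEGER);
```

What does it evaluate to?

-230

Adding -10 months to 2064-03-14 gives 2063-05-14.
17 days remain in May 2063 after the 14th (31 − 14).
Full months from June 2063 through November 2063 contribute their day counts.
Then 30 days into December 2063.
Total: 17 + 30 + 31 + 31 + 30 + 31 + 30 + 30 = 230.
The subtraction is earlier − later, so the result is −230 → -230.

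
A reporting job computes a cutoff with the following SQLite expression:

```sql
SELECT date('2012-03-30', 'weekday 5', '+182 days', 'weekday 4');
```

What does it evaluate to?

2012-10-04

`weekday 5` advances to the next Friday; 2012-03-30 is already a Friday, so it stays at 2012-03-30.
Applying '+182 days' to 2012-03-30: counting 182 days forward gives 2012-09-28.
`weekday 4` advances to the next Thursday; 2012-09-28 is a Friday, so it moves forward to 2012-10-04.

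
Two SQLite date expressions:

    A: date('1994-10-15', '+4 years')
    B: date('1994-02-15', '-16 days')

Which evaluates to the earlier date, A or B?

A = 1998-10-15.
B = 1994-01-30.
B is earlier.

B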